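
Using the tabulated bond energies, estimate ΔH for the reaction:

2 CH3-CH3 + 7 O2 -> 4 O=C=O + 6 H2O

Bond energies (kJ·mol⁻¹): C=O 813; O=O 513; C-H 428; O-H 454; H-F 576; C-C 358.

Bonds broken (reactants):
  C-C: 2 × 358 = 716
  C-H: 12 × 428 = 5136
  O=O: 7 × 513 = 3591
  Σ(broken) = 9443 kJ
Bonds formed (products):
  C=O: 8 × 813 = 6504
  O-H: 12 × 454 = 5448
  Σ(formed) = 11952 kJ
ΔH = Σ(broken) − Σ(formed) = 9443 − 11952 = −2509 kJ

ΔH ≈ −2509 kJ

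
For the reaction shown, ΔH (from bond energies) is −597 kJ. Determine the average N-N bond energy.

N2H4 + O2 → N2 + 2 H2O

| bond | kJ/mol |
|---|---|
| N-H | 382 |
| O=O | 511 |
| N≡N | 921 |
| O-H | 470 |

Let D be the N-N bond energy.
Σ(broken) = 4×382 + 1×D + 1×511 = 2039 + D
Σ(formed) = 1×921 + 4×470 = 2801
ΔH = Σ(broken) − Σ(formed) = (2039 + D) − (2801) = −762 + D
Setting this equal to −597 kJ gives D = 165 kJ/mol.

D(N-N) ≈ 165 kJ/mol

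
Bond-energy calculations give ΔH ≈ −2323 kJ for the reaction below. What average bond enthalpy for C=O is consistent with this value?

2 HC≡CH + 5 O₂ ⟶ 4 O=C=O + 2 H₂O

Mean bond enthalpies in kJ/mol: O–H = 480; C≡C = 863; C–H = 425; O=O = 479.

D(C=O) ≈ 778 kJ/mol

Let D be the C=O bond energy.
Σ(broken) = 2×863 + 4×425 + 5×479 = 5821
Σ(formed) = 8×D + 4×480 = 1920 + 8D
ΔH = Σ(broken) − Σ(formed) = (5821) − (1920 + 8D) = +3901 − 8D
Setting this equal to −2323 kJ gives 8D = 6224, so D = 778 kJ/mol.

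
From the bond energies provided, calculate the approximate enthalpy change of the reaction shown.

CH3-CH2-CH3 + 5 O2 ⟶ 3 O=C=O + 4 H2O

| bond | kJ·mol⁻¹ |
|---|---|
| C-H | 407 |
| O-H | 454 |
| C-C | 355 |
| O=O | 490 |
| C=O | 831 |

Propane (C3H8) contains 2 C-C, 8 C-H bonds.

ΔH ≈ −2202 kJ

Bonds broken (reactants):
  C-C: 2 × 355 = 710
  C-H: 8 × 407 = 3256
  O=O: 5 × 490 = 2450
  Σ(broken) = 6416 kJ
Bonds formed (products):
  C=O: 6 × 831 = 4986
  O-H: 8 × 454 = 3632
  Σ(formed) = 8618 kJ
ΔH = Σ(broken) − Σ(formed) = 6416 − 8618 = −2202 kJ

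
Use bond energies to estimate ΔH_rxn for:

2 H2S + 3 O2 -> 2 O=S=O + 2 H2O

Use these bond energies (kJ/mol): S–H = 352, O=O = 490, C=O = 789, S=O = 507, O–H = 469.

ΔH ≈ −1026 kJ

Bonds broken (reactants):
  O=O: 3 × 490 = 1470
  S–H: 4 × 352 = 1408
  Σ(broken) = 2878 kJ
Bonds formed (products):
  O–H: 4 × 469 = 1876
  S=O: 4 × 507 = 2028
  Σ(formed) = 3904 kJ
ΔH = Σ(broken) − Σ(formed) = 2878 − 3904 = −1026 kJ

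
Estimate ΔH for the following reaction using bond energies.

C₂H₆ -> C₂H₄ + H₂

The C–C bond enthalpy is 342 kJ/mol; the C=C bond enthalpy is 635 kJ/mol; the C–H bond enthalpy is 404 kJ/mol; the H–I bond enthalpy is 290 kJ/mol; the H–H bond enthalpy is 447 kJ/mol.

Bonds broken (reactants):
  C–C: 1 × 342 = 342
  C–H: 6 × 404 = 2424
  Σ(broken) = 2766 kJ
Bonds formed (products):
  C–H: 4 × 404 = 1616
  C=C: 1 × 635 = 635
  H–H: 1 × 447 = 447
  Σ(formed) = 2698 kJ
ΔH = Σ(broken) − Σ(formed) = 2766 − 2698 = +68 kJ

ΔH ≈ +68 kJ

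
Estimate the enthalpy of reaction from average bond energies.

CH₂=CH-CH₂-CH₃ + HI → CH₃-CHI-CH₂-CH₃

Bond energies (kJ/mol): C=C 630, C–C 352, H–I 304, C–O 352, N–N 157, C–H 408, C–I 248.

Bonds broken (reactants):
  C–C: 2 × 352 = 704
  C–H: 8 × 408 = 3264
  C=C: 1 × 630 = 630
  H–I: 1 × 304 = 304
  Σ(broken) = 4902 kJ
Bonds formed (products):
  C–C: 3 × 352 = 1056
  C–H: 9 × 408 = 3672
  C–I: 1 × 248 = 248
  Σ(formed) = 4976 kJ
ΔH = Σ(broken) − Σ(formed) = 4902 − 4976 = −74 kJ

ΔH ≈ −74 kJ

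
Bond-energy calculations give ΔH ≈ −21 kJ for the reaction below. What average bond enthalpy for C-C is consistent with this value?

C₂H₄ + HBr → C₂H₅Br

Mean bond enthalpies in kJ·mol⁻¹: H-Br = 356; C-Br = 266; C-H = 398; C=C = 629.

D(C-C) ≈ 342 kJ/mol

Let D be the C-C bond energy.
Σ(broken) = 4×398 + 1×629 + 1×356 = 2577
Σ(formed) = 1×266 + 1×D + 5×398 = 2256 + D
ΔH = Σ(broken) − Σ(formed) = (2577) − (2256 + D) = +321 − D
Setting this equal to −21 kJ gives D = 342 kJ/mol.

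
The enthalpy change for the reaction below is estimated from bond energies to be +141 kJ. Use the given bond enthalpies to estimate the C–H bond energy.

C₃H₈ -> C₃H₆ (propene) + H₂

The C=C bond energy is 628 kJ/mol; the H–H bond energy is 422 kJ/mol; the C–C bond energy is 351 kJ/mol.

D(C–H) ≈ 420 kJ/mol

Let D be the C–H bond energy.
Σ(broken) = 2×351 + 8×D = 702 + 8D
Σ(formed) = 1×351 + 6×D + 1×628 + 1×422 = 1401 + 6D
ΔH = Σ(broken) − Σ(formed) = (702 + 8D) − (1401 + 6D) = −699 + 2D
Setting this equal to +141 kJ gives 2D = 840, so D = 420 kJ/mol.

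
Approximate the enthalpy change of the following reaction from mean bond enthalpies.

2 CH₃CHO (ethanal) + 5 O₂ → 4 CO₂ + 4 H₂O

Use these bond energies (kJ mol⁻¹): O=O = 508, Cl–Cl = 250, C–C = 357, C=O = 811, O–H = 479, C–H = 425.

Bonds broken (reactants):
  C–C: 2 × 357 = 714
  C–H: 8 × 425 = 3400
  C=O: 2 × 811 = 1622
  O=O: 5 × 508 = 2540
  Σ(broken) = 8276 kJ
Bonds formed (products):
  C=O: 8 × 811 = 6488
  O–H: 8 × 479 = 3832
  Σ(formed) = 10320 kJ
ΔH = Σ(broken) − Σ(formed) = 8276 − 10320 = −2044 kJ

ΔH ≈ −2044 kJ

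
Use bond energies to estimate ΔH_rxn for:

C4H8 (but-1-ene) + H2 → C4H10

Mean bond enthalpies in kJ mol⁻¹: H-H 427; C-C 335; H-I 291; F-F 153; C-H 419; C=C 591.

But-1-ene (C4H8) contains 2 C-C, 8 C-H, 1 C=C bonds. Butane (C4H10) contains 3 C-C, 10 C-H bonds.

Bonds broken (reactants):
  C-C: 2 × 335 = 670
  C-H: 8 × 419 = 3352
  C=C: 1 × 591 = 591
  H-H: 1 × 427 = 427
  Σ(broken) = 5040 kJ
Bonds formed (products):
  C-C: 3 × 335 = 1005
  C-H: 10 × 419 = 4190
  Σ(formed) = 5195 kJ
ΔH = Σ(broken) − Σ(formed) = 5040 − 5195 = −155 kJ

ΔH ≈ −155 kJ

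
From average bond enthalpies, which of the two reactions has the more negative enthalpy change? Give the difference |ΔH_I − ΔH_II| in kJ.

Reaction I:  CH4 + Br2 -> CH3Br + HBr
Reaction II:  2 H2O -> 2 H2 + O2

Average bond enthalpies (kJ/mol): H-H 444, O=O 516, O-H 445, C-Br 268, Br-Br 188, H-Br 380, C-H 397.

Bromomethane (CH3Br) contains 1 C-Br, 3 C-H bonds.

Reaction I:
  Bonds broken (reactants):
    Br-Br: 1 × 188 = 188
    C-H: 4 × 397 = 1588
    Σ(broken) = 1776 kJ
  Bonds formed (products):
    C-Br: 1 × 268 = 268
    C-H: 3 × 397 = 1191
    H-Br: 1 × 380 = 380
    Σ(formed) = 1839 kJ
  ΔH_I = 1776 − 1839 = −63 kJ
Reaction II:
  Bonds broken (reactants):
    O-H: 4 × 445 = 1780
    Σ(broken) = 1780 kJ
  Bonds formed (products):
    H-H: 2 × 444 = 888
    O=O: 1 × 516 = 516
    Σ(formed) = 1404 kJ
  ΔH_II = 1780 − 1404 = +376 kJ
ΔH_I − ΔH_II = −439 kJ, so reaction I has the more negative ΔH; |ΔH_I − ΔH_II| = 439 kJ.

Reaction I, by 439 kJ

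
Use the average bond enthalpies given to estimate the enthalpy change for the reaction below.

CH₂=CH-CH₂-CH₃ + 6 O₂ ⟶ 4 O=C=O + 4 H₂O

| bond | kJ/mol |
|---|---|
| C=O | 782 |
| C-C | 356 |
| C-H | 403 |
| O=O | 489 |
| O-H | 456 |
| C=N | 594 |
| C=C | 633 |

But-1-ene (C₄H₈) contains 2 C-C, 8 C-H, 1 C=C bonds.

Bonds broken (reactants):
  C-C: 2 × 356 = 712
  C-H: 8 × 403 = 3224
  C=C: 1 × 633 = 633
  O=O: 6 × 489 = 2934
  Σ(broken) = 7503 kJ
Bonds formed (products):
  C=O: 8 × 782 = 6256
  O-H: 8 × 456 = 3648
  Σ(formed) = 9904 kJ
ΔH = Σ(broken) − Σ(formed) = 7503 − 9904 = −2401 kJ

ΔH ≈ −2401 kJ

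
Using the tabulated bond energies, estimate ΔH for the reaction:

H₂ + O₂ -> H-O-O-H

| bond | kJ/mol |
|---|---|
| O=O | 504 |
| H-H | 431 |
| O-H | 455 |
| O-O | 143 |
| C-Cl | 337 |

ΔH ≈ −118 kJ

Bonds broken (reactants):
  H-H: 1 × 431 = 431
  O=O: 1 × 504 = 504
  Σ(broken) = 935 kJ
Bonds formed (products):
  O-H: 2 × 455 = 910
  O-O: 1 × 143 = 143
  Σ(formed) = 1053 kJ
ΔH = Σ(broken) − Σ(formed) = 935 − 1053 = −118 kJ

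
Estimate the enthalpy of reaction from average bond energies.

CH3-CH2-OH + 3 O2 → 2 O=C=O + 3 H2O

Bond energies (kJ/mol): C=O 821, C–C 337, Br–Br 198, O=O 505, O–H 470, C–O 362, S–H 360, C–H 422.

ΔH ≈ −1310 kJ

Bonds broken (reactants):
  C–C: 1 × 337 = 337
  C–H: 5 × 422 = 2110
  C–O: 1 × 362 = 362
  O–H: 1 × 470 = 470
  O=O: 3 × 505 = 1515
  Σ(broken) = 4794 kJ
Bonds formed (products):
  C=O: 4 × 821 = 3284
  O–H: 6 × 470 = 2820
  Σ(formed) = 6104 kJ
ΔH = Σ(broken) − Σ(formed) = 4794 − 6104 = −1310 kJ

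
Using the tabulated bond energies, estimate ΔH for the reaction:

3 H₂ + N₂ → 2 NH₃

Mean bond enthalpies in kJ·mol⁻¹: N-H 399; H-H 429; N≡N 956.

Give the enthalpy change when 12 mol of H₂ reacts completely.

Bonds broken (reactants):
  H-H: 3 × 429 = 1287
  N≡N: 1 × 956 = 956
  Σ(broken) = 2243 kJ
Bonds formed (products):
  N-H: 6 × 399 = 2394
  Σ(formed) = 2394 kJ
ΔH = Σ(broken) − Σ(formed) = 2243 − 2394 = −151 kJ
For 4× the reaction as written: 4 × (−151) = −604 kJ

ΔH = −604 kJ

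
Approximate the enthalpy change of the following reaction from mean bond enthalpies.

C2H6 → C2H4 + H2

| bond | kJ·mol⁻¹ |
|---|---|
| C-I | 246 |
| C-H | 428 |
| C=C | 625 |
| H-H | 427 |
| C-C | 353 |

Bonds broken (reactants):
  C-C: 1 × 353 = 353
  C-H: 6 × 428 = 2568
  Σ(broken) = 2921 kJ
Bonds formed (products):
  C-H: 4 × 428 = 1712
  C=C: 1 × 625 = 625
  H-H: 1 × 427 = 427
  Σ(formed) = 2764 kJ
ΔH = Σ(broken) − Σ(formed) = 2921 − 2764 = +157 kJ

ΔH ≈ +157 kJ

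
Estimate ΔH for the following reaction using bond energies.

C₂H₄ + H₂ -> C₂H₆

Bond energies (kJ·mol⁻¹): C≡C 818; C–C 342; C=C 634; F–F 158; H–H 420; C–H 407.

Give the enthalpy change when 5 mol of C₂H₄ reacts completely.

Bonds broken (reactants):
  C–H: 4 × 407 = 1628
  C=C: 1 × 634 = 634
  H–H: 1 × 420 = 420
  Σ(broken) = 2682 kJ
Bonds formed (products):
  C–C: 1 × 342 = 342
  C–H: 6 × 407 = 2442
  Σ(formed) = 2784 kJ
ΔH = Σ(broken) − Σ(formed) = 2682 − 2784 = −102 kJ
For 5× the reaction as written: 5 × (−102) = −510 kJ

ΔH = −510 kJ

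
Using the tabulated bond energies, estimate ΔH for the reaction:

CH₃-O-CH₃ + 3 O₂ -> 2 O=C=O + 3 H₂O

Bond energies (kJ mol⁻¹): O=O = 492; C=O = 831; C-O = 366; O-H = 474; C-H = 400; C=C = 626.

Bonds broken (reactants):
  C-H: 6 × 400 = 2400
  C-O: 2 × 366 = 732
  O=O: 3 × 492 = 1476
  Σ(broken) = 4608 kJ
Bonds formed (products):
  C=O: 4 × 831 = 3324
  O-H: 6 × 474 = 2844
  Σ(formed) = 6168 kJ
ΔH = Σ(broken) − Σ(formed) = 4608 − 6168 = −1560 kJ

ΔH ≈ −1560 kJ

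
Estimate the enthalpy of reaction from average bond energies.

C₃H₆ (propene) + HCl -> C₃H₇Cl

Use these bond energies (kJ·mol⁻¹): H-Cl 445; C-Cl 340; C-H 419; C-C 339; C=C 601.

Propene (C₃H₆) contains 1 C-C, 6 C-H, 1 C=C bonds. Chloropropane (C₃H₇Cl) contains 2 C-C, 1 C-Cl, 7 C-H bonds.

ΔH ≈ −52 kJ

Bonds broken (reactants):
  C-C: 1 × 339 = 339
  C-H: 6 × 419 = 2514
  C=C: 1 × 601 = 601
  H-Cl: 1 × 445 = 445
  Σ(broken) = 3899 kJ
Bonds formed (products):
  C-C: 2 × 339 = 678
  C-Cl: 1 × 340 = 340
  C-H: 7 × 419 = 2933
  Σ(formed) = 3951 kJ
ΔH = Σ(broken) − Σ(formed) = 3899 − 3951 = −52 kJ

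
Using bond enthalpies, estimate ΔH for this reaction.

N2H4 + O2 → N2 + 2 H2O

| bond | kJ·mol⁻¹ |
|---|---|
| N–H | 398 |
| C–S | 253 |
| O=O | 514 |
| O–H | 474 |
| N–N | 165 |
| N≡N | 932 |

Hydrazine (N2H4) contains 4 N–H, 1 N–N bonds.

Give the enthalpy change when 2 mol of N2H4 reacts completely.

ΔH = −1114 kJ

Bonds broken (reactants):
  N–H: 4 × 398 = 1592
  N–N: 1 × 165 = 165
  O=O: 1 × 514 = 514
  Σ(broken) = 2271 kJ
Bonds formed (products):
  N≡N: 1 × 932 = 932
  O–H: 4 × 474 = 1896
  Σ(formed) = 2828 kJ
ΔH = Σ(broken) − Σ(formed) = 2271 − 2828 = −557 kJ
For 2× the reaction as written: 2 × (−557) = −1114 kJ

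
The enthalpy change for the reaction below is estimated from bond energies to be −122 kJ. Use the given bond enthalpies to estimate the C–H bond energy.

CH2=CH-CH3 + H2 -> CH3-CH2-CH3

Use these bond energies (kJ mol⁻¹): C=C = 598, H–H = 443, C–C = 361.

D(C–H) ≈ 401 kJ/mol

Let D be the C–H bond energy.
Σ(broken) = 1×361 + 6×D + 1×598 + 1×443 = 1402 + 6D
Σ(formed) = 2×361 + 8×D = 722 + 8D
ΔH = Σ(broken) − Σ(formed) = (1402 + 6D) − (722 + 8D) = +680 − 2D
Setting this equal to −122 kJ gives 2D = 802, so D = 401 kJ/mol.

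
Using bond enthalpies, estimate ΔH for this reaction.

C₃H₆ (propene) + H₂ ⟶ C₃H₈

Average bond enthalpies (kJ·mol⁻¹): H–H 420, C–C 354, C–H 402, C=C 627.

Bonds broken (reactants):
  C–C: 1 × 354 = 354
  C–H: 6 × 402 = 2412
  C=C: 1 × 627 = 627
  H–H: 1 × 420 = 420
  Σ(broken) = 3813 kJ
Bonds formed (products):
  C–C: 2 × 354 = 708
  C–H: 8 × 402 = 3216
  Σ(formed) = 3924 kJ
ΔH = Σ(broken) − Σ(formed) = 3813 − 3924 = −111 kJ

ΔH ≈ −111 kJ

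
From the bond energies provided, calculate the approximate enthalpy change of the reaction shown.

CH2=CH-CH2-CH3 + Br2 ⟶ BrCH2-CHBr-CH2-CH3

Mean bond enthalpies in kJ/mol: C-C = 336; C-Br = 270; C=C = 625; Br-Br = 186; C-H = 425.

Bonds broken (reactants):
  Br-Br: 1 × 186 = 186
  C-C: 2 × 336 = 672
  C-H: 8 × 425 = 3400
  C=C: 1 × 625 = 625
  Σ(broken) = 4883 kJ
Bonds formed (products):
  C-Br: 2 × 270 = 540
  C-C: 3 × 336 = 1008
  C-H: 8 × 425 = 3400
  Σ(formed) = 4948 kJ
ΔH = Σ(broken) − Σ(formed) = 4883 − 4948 = −65 kJ

ΔH ≈ −65 kJ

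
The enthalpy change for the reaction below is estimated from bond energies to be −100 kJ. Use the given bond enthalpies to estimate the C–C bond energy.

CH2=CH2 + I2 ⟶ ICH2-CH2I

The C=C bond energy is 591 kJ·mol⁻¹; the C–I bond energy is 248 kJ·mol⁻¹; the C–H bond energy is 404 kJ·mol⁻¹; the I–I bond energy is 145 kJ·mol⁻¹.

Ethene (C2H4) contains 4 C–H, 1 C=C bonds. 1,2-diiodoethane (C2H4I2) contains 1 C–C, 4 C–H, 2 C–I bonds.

Let D be the C–C bond energy.
Σ(broken) = 4×404 + 1×591 + 1×145 = 2352
Σ(formed) = 1×D + 4×404 + 2×248 = 2112 + D
ΔH = Σ(broken) − Σ(formed) = (2352) − (2112 + D) = +240 − D
Setting this equal to −100 kJ gives D = 340 kJ/mol.

D(C–C) ≈ 340 kJ/mol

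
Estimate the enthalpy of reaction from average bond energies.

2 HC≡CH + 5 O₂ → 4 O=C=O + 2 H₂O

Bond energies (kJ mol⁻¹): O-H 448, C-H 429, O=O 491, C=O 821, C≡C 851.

ΔH ≈ −2487 kJ

Bonds broken (reactants):
  C≡C: 2 × 851 = 1702
  C-H: 4 × 429 = 1716
  O=O: 5 × 491 = 2455
  Σ(broken) = 5873 kJ
Bonds formed (products):
  C=O: 8 × 821 = 6568
  O-H: 4 × 448 = 1792
  Σ(formed) = 8360 kJ
ΔH = Σ(broken) − Σ(formed) = 5873 − 8360 = −2487 kJ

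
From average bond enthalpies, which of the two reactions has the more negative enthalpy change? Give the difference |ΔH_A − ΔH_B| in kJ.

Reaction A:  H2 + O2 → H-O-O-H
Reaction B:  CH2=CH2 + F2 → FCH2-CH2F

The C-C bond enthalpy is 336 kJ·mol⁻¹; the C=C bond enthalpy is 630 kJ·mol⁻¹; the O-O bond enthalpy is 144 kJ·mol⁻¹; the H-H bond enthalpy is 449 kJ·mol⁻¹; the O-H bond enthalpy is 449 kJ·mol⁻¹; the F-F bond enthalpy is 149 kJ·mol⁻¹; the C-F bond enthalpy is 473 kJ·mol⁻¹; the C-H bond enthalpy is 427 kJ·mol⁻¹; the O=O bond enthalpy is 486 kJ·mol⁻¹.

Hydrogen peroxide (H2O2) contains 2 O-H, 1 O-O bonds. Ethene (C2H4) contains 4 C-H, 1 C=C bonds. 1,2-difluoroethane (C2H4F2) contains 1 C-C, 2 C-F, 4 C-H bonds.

Reaction B, by 396 kJ

Reaction A:
  Bonds broken (reactants):
    H-H: 1 × 449 = 449
    O=O: 1 × 486 = 486
    Σ(broken) = 935 kJ
  Bonds formed (products):
    O-H: 2 × 449 = 898
    O-O: 1 × 144 = 144
    Σ(formed) = 1042 kJ
  ΔH_A = 935 − 1042 = −107 kJ
Reaction B:
  Bonds broken (reactants):
    C-H: 4 × 427 = 1708
    C=C: 1 × 630 = 630
    F-F: 1 × 149 = 149
    Σ(broken) = 2487 kJ
  Bonds formed (products):
    C-C: 1 × 336 = 336
    C-F: 2 × 473 = 946
    C-H: 4 × 427 = 1708
    Σ(formed) = 2990 kJ
  ΔH_B = 2487 − 2990 = −503 kJ
ΔH_A − ΔH_B = +396 kJ, so reaction B has the more negative ΔH; |ΔH_A − ΔH_B| = 396 kJ.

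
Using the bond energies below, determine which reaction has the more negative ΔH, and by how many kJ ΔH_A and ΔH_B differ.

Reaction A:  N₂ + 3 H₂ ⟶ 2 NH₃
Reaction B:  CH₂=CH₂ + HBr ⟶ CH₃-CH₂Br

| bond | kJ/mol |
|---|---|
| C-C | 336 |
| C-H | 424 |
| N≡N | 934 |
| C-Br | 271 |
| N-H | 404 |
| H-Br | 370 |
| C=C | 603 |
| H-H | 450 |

Reaction A, by 82 kJ

Reaction A:
  Bonds broken (reactants):
    H-H: 3 × 450 = 1350
    N≡N: 1 × 934 = 934
    Σ(broken) = 2284 kJ
  Bonds formed (products):
    N-H: 6 × 404 = 2424
    Σ(formed) = 2424 kJ
  ΔH_A = 2284 − 2424 = −140 kJ
Reaction B:
  Bonds broken (reactants):
    C-H: 4 × 424 = 1696
    C=C: 1 × 603 = 603
    H-Br: 1 × 370 = 370
    Σ(broken) = 2669 kJ
  Bonds formed (products):
    C-Br: 1 × 271 = 271
    C-C: 1 × 336 = 336
    C-H: 5 × 424 = 2120
    Σ(formed) = 2727 kJ
  ΔH_B = 2669 − 2727 = −58 kJ
ΔH_A − ΔH_B = −82 kJ, so reaction A has the more negative ΔH; |ΔH_A − ΔH_B| = 82 kJ.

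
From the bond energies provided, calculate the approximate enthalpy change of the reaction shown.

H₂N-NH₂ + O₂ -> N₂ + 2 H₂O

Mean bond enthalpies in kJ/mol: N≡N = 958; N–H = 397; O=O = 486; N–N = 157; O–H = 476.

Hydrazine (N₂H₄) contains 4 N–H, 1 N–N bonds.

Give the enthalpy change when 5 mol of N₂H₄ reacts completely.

ΔH = −3155 kJ

Bonds broken (reactants):
  N–H: 4 × 397 = 1588
  N–N: 1 × 157 = 157
  O=O: 1 × 486 = 486
  Σ(broken) = 2231 kJ
Bonds formed (products):
  N≡N: 1 × 958 = 958
  O–H: 4 × 476 = 1904
  Σ(formed) = 2862 kJ
ΔH = Σ(broken) − Σ(formed) = 2231 − 2862 = −631 kJ
For 5× the reaction as written: 5 × (−631) = −3155 kJ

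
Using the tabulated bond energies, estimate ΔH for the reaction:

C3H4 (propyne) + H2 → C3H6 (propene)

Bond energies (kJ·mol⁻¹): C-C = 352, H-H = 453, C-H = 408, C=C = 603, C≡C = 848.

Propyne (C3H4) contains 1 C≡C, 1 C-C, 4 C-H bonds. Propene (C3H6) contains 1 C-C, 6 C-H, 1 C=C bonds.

ΔH ≈ −118 kJ

Bonds broken (reactants):
  C≡C: 1 × 848 = 848
  C-C: 1 × 352 = 352
  C-H: 4 × 408 = 1632
  H-H: 1 × 453 = 453
  Σ(broken) = 3285 kJ
Bonds formed (products):
  C-C: 1 × 352 = 352
  C-H: 6 × 408 = 2448
  C=C: 1 × 603 = 603
  Σ(formed) = 3403 kJ
ΔH = Σ(broken) − Σ(formed) = 3285 − 3403 = −118 kJ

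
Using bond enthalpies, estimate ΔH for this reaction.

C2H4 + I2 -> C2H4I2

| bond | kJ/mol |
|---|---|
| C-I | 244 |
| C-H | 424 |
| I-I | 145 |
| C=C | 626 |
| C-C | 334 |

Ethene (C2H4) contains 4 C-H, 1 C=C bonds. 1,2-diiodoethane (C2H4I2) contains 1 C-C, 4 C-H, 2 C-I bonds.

Bonds broken (reactants):
  C-H: 4 × 424 = 1696
  C=C: 1 × 626 = 626
  I-I: 1 × 145 = 145
  Σ(broken) = 2467 kJ
Bonds formed (products):
  C-C: 1 × 334 = 334
  C-H: 4 × 424 = 1696
  C-I: 2 × 244 = 488
  Σ(formed) = 2518 kJ
ΔH = Σ(broken) − Σ(formed) = 2467 − 2518 = −51 kJ

ΔH ≈ −51 kJ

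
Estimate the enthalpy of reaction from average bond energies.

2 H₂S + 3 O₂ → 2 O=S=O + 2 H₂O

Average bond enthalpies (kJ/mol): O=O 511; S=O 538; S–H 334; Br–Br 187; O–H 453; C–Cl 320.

ΔH ≈ −1095 kJ

Bonds broken (reactants):
  O=O: 3 × 511 = 1533
  S–H: 4 × 334 = 1336
  Σ(broken) = 2869 kJ
Bonds formed (products):
  O–H: 4 × 453 = 1812
  S=O: 4 × 538 = 2152
  Σ(formed) = 3964 kJ
ΔH = Σ(broken) − Σ(formed) = 2869 − 3964 = −1095 kJ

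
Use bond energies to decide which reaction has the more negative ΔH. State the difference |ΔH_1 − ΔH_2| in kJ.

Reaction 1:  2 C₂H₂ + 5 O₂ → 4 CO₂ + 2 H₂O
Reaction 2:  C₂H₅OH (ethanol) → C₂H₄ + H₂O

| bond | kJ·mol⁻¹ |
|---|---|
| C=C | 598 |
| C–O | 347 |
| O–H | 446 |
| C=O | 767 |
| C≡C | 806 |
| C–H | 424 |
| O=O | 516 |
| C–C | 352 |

Reaction 1, by 2111 kJ

Reaction 1:
  Bonds broken (reactants):
    C≡C: 2 × 806 = 1612
    C–H: 4 × 424 = 1696
    O=O: 5 × 516 = 2580
    Σ(broken) = 5888 kJ
  Bonds formed (products):
    C=O: 8 × 767 = 6136
    O–H: 4 × 446 = 1784
    Σ(formed) = 7920 kJ
  ΔH_1 = 5888 − 7920 = −2032 kJ
Reaction 2:
  Bonds broken (reactants):
    C–C: 1 × 352 = 352
    C–H: 5 × 424 = 2120
    C–O: 1 × 347 = 347
    O–H: 1 × 446 = 446
    Σ(broken) = 3265 kJ
  Bonds formed (products):
    C–H: 4 × 424 = 1696
    C=C: 1 × 598 = 598
    O–H: 2 × 446 = 892
    Σ(formed) = 3186 kJ
  ΔH_2 = 3265 − 3186 = +79 kJ
ΔH_1 − ΔH_2 = −2111 kJ, so reaction 1 has the more negative ΔH; |ΔH_1 − ΔH_2| = 2111 kJ.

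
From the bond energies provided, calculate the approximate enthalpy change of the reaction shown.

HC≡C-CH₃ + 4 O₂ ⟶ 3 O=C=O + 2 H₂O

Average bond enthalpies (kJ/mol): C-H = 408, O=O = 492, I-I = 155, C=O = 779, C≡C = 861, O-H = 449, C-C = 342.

ΔH ≈ −1667 kJ

Bonds broken (reactants):
  C≡C: 1 × 861 = 861
  C-C: 1 × 342 = 342
  C-H: 4 × 408 = 1632
  O=O: 4 × 492 = 1968
  Σ(broken) = 4803 kJ
Bonds formed (products):
  C=O: 6 × 779 = 4674
  O-H: 4 × 449 = 1796
  Σ(formed) = 6470 kJ
ΔH = Σ(broken) − Σ(formed) = 4803 − 6470 = −1667 kJ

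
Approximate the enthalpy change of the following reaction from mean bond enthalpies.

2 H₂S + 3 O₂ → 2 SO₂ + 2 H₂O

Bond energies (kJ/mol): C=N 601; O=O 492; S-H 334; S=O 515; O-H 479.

Bonds broken (reactants):
  O=O: 3 × 492 = 1476
  S-H: 4 × 334 = 1336
  Σ(broken) = 2812 kJ
Bonds formed (products):
  O-H: 4 × 479 = 1916
  S=O: 4 × 515 = 2060
  Σ(formed) = 3976 kJ
ΔH = Σ(broken) − Σ(formed) = 2812 − 3976 = −1164 kJ

ΔH ≈ −1164 kJ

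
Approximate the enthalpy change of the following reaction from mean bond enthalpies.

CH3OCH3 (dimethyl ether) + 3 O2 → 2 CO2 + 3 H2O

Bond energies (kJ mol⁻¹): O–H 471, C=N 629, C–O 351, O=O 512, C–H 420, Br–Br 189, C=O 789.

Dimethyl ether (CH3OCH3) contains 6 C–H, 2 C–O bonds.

Bonds broken (reactants):
  C–H: 6 × 420 = 2520
  C–O: 2 × 351 = 702
  O=O: 3 × 512 = 1536
  Σ(broken) = 4758 kJ
Bonds formed (products):
  C=O: 4 × 789 = 3156
  O–H: 6 × 471 = 2826
  Σ(formed) = 5982 kJ
ΔH = Σ(broken) − Σ(formed) = 4758 − 5982 = −1224 kJ

ΔH ≈ −1224 kJ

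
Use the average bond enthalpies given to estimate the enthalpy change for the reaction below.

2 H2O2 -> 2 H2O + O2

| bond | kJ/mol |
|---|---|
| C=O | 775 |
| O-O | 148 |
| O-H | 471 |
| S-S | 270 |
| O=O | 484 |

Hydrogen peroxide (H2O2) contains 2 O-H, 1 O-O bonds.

Bonds broken (reactants):
  O-H: 4 × 471 = 1884
  O-O: 2 × 148 = 296
  Σ(broken) = 2180 kJ
Bonds formed (products):
  O-H: 4 × 471 = 1884
  O=O: 1 × 484 = 484
  Σ(formed) = 2368 kJ
ΔH = Σ(broken) − Σ(formed) = 2180 − 2368 = −188 kJ

ΔH ≈ −188 kJ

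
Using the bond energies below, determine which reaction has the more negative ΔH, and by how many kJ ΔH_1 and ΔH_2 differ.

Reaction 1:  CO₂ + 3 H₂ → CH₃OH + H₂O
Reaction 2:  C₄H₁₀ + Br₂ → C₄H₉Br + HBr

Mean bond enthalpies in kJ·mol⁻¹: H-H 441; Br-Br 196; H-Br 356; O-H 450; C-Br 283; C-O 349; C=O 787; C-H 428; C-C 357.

Reaction 1:
  Bonds broken (reactants):
    C=O: 2 × 787 = 1574
    H-H: 3 × 441 = 1323
    Σ(broken) = 2897 kJ
  Bonds formed (products):
    C-H: 3 × 428 = 1284
    C-O: 1 × 349 = 349
    O-H: 3 × 450 = 1350
    Σ(formed) = 2983 kJ
  ΔH_1 = 2897 − 2983 = −86 kJ
Reaction 2:
  Bonds broken (reactants):
    Br-Br: 1 × 196 = 196
    C-C: 3 × 357 = 1071
    C-H: 10 × 428 = 4280
    Σ(broken) = 5547 kJ
  Bonds formed (products):
    C-Br: 1 × 283 = 283
    C-C: 3 × 357 = 1071
    C-H: 9 × 428 = 3852
    H-Br: 1 × 356 = 356
    Σ(formed) = 5562 kJ
  ΔH_2 = 5547 − 5562 = −15 kJ
ΔH_1 − ΔH_2 = −71 kJ, so reaction 1 has the more negative ΔH; |ΔH_1 − ΔH_2| = 71 kJ.

Reaction 1, by 71 kJ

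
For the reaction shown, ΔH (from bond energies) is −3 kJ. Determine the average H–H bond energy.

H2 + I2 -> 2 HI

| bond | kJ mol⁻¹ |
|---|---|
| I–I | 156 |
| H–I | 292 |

Let D be the H–H bond energy.
Σ(broken) = 1×D + 1×156 = 156 + D
Σ(formed) = 2×292 = 584
ΔH = Σ(broken) − Σ(formed) = (156 + D) − (584) = −428 + D
Setting this equal to −3 kJ gives D = 425 kJ/mol.

D(H–H) ≈ 425 kJ/mol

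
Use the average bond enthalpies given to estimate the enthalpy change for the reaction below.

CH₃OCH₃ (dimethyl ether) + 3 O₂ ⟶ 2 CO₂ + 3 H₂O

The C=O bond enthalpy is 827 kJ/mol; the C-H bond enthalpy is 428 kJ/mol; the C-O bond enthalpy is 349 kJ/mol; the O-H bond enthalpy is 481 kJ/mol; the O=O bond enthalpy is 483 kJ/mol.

ΔH ≈ −1479 kJ

Bonds broken (reactants):
  C-H: 6 × 428 = 2568
  C-O: 2 × 349 = 698
  O=O: 3 × 483 = 1449
  Σ(broken) = 4715 kJ
Bonds formed (products):
  C=O: 4 × 827 = 3308
  O-H: 6 × 481 = 2886
  Σ(formed) = 6194 kJ
ΔH = Σ(broken) − Σ(formed) = 4715 − 6194 = −1479 kJ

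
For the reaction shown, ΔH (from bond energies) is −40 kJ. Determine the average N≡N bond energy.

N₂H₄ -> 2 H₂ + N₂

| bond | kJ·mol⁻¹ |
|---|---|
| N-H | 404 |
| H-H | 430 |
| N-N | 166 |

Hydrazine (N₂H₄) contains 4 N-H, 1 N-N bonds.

Let D be the N≡N bond energy.
Σ(broken) = 4×404 + 1×166 = 1782
Σ(formed) = 2×430 + 1×D = 860 + D
ΔH = Σ(broken) − Σ(formed) = (1782) − (860 + D) = +922 − D
Setting this equal to −40 kJ gives D = 962 kJ/mol.

D(N≡N) ≈ 962 kJ/mol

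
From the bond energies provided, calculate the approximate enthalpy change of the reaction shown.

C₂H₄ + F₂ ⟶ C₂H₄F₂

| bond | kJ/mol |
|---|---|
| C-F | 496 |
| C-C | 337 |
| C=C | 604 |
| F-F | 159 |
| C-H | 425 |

Bonds broken (reactants):
  C-H: 4 × 425 = 1700
  C=C: 1 × 604 = 604
  F-F: 1 × 159 = 159
  Σ(broken) = 2463 kJ
Bonds formed (products):
  C-C: 1 × 337 = 337
  C-F: 2 × 496 = 992
  C-H: 4 × 425 = 1700
  Σ(formed) = 3029 kJ
ΔH = Σ(broken) − Σ(formed) = 2463 − 3029 = −566 kJ

ΔH ≈ −566 kJ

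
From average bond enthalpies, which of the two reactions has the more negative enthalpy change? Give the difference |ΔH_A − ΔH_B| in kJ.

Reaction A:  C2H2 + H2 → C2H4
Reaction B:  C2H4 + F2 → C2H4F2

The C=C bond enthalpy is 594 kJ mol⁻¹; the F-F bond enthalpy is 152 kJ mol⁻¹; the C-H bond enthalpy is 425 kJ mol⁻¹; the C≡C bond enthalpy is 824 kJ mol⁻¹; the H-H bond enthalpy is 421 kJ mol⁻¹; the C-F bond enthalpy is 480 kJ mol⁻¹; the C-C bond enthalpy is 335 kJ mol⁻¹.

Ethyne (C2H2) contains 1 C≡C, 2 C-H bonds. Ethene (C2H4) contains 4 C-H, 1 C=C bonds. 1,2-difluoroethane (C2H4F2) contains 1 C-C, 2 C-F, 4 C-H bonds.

Reaction A:
  Bonds broken (reactants):
    C≡C: 1 × 824 = 824
    C-H: 2 × 425 = 850
    H-H: 1 × 421 = 421
    Σ(broken) = 2095 kJ
  Bonds formed (products):
    C-H: 4 × 425 = 1700
    C=C: 1 × 594 = 594
    Σ(formed) = 2294 kJ
  ΔH_A = 2095 − 2294 = −199 kJ
Reaction B:
  Bonds broken (reactants):
    C-H: 4 × 425 = 1700
    C=C: 1 × 594 = 594
    F-F: 1 × 152 = 152
    Σ(broken) = 2446 kJ
  Bonds formed (products):
    C-C: 1 × 335 = 335
    C-F: 2 × 480 = 960
    C-H: 4 × 425 = 1700
    Σ(formed) = 2995 kJ
  ΔH_B = 2446 − 2995 = −549 kJ
ΔH_A − ΔH_B = +350 kJ, so reaction B has the more negative ΔH; |ΔH_A − ΔH_B| = 350 kJ.

Reaction B, by 350 kJ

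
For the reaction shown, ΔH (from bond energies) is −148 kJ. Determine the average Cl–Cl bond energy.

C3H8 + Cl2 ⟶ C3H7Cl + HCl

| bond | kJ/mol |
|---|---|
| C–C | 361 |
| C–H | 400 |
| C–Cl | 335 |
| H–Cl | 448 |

D(Cl–Cl) ≈ 235 kJ/mol

Let D be the Cl–Cl bond energy.
Σ(broken) = 2×361 + 8×400 + 1×D = 3922 + D
Σ(formed) = 2×361 + 1×335 + 7×400 + 1×448 = 4305
ΔH = Σ(broken) − Σ(formed) = (3922 + D) − (4305) = −383 + D
Setting this equal to −148 kJ gives D = 235 kJ/mol.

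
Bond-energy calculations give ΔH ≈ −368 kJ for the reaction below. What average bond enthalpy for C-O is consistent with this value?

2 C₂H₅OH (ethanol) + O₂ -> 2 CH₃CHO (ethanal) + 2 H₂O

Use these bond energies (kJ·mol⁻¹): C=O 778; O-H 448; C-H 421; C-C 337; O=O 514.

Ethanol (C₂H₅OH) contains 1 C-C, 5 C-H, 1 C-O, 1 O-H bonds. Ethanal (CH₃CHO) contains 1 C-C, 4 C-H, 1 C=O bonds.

Let D be the C-O bond energy.
Σ(broken) = 2×337 + 10×421 + 2×D + 2×448 + 1×514 = 6294 + 2D
Σ(formed) = 2×337 + 8×421 + 2×778 + 4×448 = 7390
ΔH = Σ(broken) − Σ(formed) = (6294 + 2D) − (7390) = −1096 + 2D
Setting this equal to −368 kJ gives 2D = 728, so D = 364 kJ/mol.

D(C-O) ≈ 364 kJ/mol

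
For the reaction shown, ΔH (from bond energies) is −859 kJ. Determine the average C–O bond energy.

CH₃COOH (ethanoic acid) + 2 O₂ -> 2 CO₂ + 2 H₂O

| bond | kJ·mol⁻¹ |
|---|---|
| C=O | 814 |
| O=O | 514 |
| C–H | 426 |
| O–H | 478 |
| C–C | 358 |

D(C–O) ≈ 353 kJ/mol

Let D be the C–O bond energy.
Σ(broken) = 1×358 + 3×426 + 1×D + 1×814 + 1×478 + 2×514 = 3956 + D
Σ(formed) = 4×814 + 4×478 = 5168
ΔH = Σ(broken) − Σ(formed) = (3956 + D) − (5168) = −1212 + D
Setting this equal to −859 kJ gives D = 353 kJ/mol.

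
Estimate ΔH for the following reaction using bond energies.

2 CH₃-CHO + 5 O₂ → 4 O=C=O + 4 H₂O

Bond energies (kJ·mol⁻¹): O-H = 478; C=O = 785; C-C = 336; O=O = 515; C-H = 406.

ΔH ≈ −2039 kJ

Bonds broken (reactants):
  C-C: 2 × 336 = 672
  C-H: 8 × 406 = 3248
  C=O: 2 × 785 = 1570
  O=O: 5 × 515 = 2575
  Σ(broken) = 8065 kJ
Bonds formed (products):
  C=O: 8 × 785 = 6280
  O-H: 8 × 478 = 3824
  Σ(formed) = 10104 kJ
ΔH = Σ(broken) − Σ(formed) = 8065 − 10104 = −2039 kJ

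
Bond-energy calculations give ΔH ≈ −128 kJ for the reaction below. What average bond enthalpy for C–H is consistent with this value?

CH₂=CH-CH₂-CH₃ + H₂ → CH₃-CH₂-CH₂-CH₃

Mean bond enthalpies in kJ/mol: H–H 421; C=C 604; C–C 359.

D(C–H) ≈ 397 kJ/mol

Let D be the C–H bond energy.
Σ(broken) = 2×359 + 8×D + 1×604 + 1×421 = 1743 + 8D
Σ(formed) = 3×359 + 10×D = 1077 + 10D
ΔH = Σ(broken) − Σ(formed) = (1743 + 8D) − (1077 + 10D) = +666 − 2D
Setting this equal to −128 kJ gives 2D = 794, so D = 397 kJ/mol.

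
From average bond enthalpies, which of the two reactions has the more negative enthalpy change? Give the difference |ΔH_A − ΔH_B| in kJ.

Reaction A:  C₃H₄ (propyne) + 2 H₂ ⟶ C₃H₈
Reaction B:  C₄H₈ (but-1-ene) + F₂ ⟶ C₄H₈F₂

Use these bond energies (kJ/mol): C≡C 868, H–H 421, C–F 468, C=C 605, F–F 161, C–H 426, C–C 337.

Reaction A:
  Bonds broken (reactants):
    C≡C: 1 × 868 = 868
    C–C: 1 × 337 = 337
    C–H: 4 × 426 = 1704
    H–H: 2 × 421 = 842
    Σ(broken) = 3751 kJ
  Bonds formed (products):
    C–C: 2 × 337 = 674
    C–H: 8 × 426 = 3408
    Σ(formed) = 4082 kJ
  ΔH_A = 3751 − 4082 = −331 kJ
Reaction B:
  Bonds broken (reactants):
    C–C: 2 × 337 = 674
    C–H: 8 × 426 = 3408
    C=C: 1 × 605 = 605
    F–F: 1 × 161 = 161
    Σ(broken) = 4848 kJ
  Bonds formed (products):
    C–C: 3 × 337 = 1011
    C–F: 2 × 468 = 936
    C–H: 8 × 426 = 3408
    Σ(formed) = 5355 kJ
  ΔH_B = 4848 − 5355 = −507 kJ
ΔH_A − ΔH_B = +176 kJ, so reaction B has the more negative ΔH; |ΔH_A − ΔH_B| = 176 kJ.

Reaction B, by 176 kJ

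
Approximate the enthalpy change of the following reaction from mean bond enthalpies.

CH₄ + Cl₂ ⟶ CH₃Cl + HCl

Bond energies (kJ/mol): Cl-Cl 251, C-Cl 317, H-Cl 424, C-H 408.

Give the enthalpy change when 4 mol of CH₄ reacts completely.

ΔH = −328 kJ

Bonds broken (reactants):
  C-H: 4 × 408 = 1632
  Cl-Cl: 1 × 251 = 251
  Σ(broken) = 1883 kJ
Bonds formed (products):
  C-Cl: 1 × 317 = 317
  C-H: 3 × 408 = 1224
  H-Cl: 1 × 424 = 424
  Σ(formed) = 1965 kJ
ΔH = Σ(broken) − Σ(formed) = 1883 − 1965 = −82 kJ
For 4× the reaction as written: 4 × (−82) = −328 kJ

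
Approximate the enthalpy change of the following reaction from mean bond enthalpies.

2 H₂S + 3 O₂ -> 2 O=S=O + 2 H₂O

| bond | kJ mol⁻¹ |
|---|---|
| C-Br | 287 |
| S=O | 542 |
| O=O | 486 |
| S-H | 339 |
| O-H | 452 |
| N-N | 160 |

Bonds broken (reactants):
  O=O: 3 × 486 = 1458
  S-H: 4 × 339 = 1356
  Σ(broken) = 2814 kJ
Bonds formed (products):
  O-H: 4 × 452 = 1808
  S=O: 4 × 542 = 2168
  Σ(formed) = 3976 kJ
ΔH = Σ(broken) − Σ(formed) = 2814 − 3976 = −1162 kJ

ΔH ≈ −1162 kJ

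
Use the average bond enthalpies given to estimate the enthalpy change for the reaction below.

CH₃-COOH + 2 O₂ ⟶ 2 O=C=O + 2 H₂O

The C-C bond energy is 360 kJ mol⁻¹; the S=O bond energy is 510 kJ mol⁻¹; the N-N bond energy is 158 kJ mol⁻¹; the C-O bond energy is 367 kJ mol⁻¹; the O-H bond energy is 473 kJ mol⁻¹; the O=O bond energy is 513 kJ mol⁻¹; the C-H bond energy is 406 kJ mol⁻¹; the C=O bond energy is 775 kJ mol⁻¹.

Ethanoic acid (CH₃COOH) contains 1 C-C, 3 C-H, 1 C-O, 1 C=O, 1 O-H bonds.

ΔH ≈ −773 kJ

Bonds broken (reactants):
  C-C: 1 × 360 = 360
  C-H: 3 × 406 = 1218
  C-O: 1 × 367 = 367
  C=O: 1 × 775 = 775
  O-H: 1 × 473 = 473
  O=O: 2 × 513 = 1026
  Σ(broken) = 4219 kJ
Bonds formed (products):
  C=O: 4 × 775 = 3100
  O-H: 4 × 473 = 1892
  Σ(formed) = 4992 kJ
ΔH = Σ(broken) − Σ(formed) = 4219 − 4992 = −773 kJ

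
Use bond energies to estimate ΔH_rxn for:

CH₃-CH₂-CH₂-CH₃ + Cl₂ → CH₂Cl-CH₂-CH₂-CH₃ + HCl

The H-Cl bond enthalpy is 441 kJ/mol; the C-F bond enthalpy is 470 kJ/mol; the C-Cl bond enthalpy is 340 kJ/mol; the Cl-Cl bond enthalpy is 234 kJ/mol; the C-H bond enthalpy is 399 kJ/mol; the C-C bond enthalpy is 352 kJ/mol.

ΔH ≈ −148 kJ

Bonds broken (reactants):
  C-C: 3 × 352 = 1056
  C-H: 10 × 399 = 3990
  Cl-Cl: 1 × 234 = 234
  Σ(broken) = 5280 kJ
Bonds formed (products):
  C-C: 3 × 352 = 1056
  C-Cl: 1 × 340 = 340
  C-H: 9 × 399 = 3591
  H-Cl: 1 × 441 = 441
  Σ(formed) = 5428 kJ
ΔH = Σ(broken) − Σ(formed) = 5280 − 5428 = −148 kJ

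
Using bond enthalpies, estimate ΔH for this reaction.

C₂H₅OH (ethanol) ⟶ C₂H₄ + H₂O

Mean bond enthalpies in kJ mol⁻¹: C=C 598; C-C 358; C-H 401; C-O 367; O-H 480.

ΔH ≈ +48 kJ

Bonds broken (reactants):
  C-C: 1 × 358 = 358
  C-H: 5 × 401 = 2005
  C-O: 1 × 367 = 367
  O-H: 1 × 480 = 480
  Σ(broken) = 3210 kJ
Bonds formed (products):
  C-H: 4 × 401 = 1604
  C=C: 1 × 598 = 598
  O-H: 2 × 480 = 960
  Σ(formed) = 3162 kJ
ΔH = Σ(broken) − Σ(formed) = 3210 − 3162 = +48 kJ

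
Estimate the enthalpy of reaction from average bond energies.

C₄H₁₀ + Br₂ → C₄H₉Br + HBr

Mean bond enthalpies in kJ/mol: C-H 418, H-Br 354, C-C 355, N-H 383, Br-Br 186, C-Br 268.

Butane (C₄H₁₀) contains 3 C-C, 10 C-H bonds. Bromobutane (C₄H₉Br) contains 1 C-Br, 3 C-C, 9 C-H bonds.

Bonds broken (reactants):
  Br-Br: 1 × 186 = 186
  C-C: 3 × 355 = 1065
  C-H: 10 × 418 = 4180
  Σ(broken) = 5431 kJ
Bonds formed (products):
  C-Br: 1 × 268 = 268
  C-C: 3 × 355 = 1065
  C-H: 9 × 418 = 3762
  H-Br: 1 × 354 = 354
  Σ(formed) = 5449 kJ
ΔH = Σ(broken) − Σ(formed) = 5431 − 5449 = −18 kJ

ΔH ≈ −18 kJ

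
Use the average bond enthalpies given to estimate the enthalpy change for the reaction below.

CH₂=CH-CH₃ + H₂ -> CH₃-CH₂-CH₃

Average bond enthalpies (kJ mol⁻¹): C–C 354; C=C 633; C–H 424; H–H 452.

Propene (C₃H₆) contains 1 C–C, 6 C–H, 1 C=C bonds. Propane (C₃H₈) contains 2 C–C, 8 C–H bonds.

Bonds broken (reactants):
  C–C: 1 × 354 = 354
  C–H: 6 × 424 = 2544
  C=C: 1 × 633 = 633
  H–H: 1 × 452 = 452
  Σ(broken) = 3983 kJ
Bonds formed (products):
  C–C: 2 × 354 = 708
  C–H: 8 × 424 = 3392
  Σ(formed) = 4100 kJ
ΔH = Σ(broken) − Σ(formed) = 3983 − 4100 = −117 kJ

ΔH ≈ −117 kJ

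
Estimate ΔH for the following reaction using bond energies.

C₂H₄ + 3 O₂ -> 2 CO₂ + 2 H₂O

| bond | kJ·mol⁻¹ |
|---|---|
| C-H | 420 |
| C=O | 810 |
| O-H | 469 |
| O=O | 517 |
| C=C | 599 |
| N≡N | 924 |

ΔH ≈ −1286 kJ

Bonds broken (reactants):
  C-H: 4 × 420 = 1680
  C=C: 1 × 599 = 599
  O=O: 3 × 517 = 1551
  Σ(broken) = 3830 kJ
Bonds formed (products):
  C=O: 4 × 810 = 3240
  O-H: 4 × 469 = 1876
  Σ(formed) = 5116 kJ
ΔH = Σ(broken) − Σ(formed) = 3830 − 5116 = −1286 kJ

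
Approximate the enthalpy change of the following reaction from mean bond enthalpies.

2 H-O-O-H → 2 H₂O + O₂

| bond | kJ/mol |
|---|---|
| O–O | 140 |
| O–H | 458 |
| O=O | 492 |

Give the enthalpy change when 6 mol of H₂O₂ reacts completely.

Bonds broken (reactants):
  O–H: 4 × 458 = 1832
  O–O: 2 × 140 = 280
  Σ(broken) = 2112 kJ
Bonds formed (products):
  O–H: 4 × 458 = 1832
  O=O: 1 × 492 = 492
  Σ(formed) = 2324 kJ
ΔH = Σ(broken) − Σ(formed) = 2112 − 2324 = −212 kJ
For 3× the reaction as written: 3 × (−212) = −636 kJ

ΔH = −636 kJ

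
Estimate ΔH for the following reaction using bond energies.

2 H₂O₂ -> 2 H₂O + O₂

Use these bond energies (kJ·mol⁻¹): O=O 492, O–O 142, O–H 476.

ΔH ≈ −208 kJ

Bonds broken (reactants):
  O–H: 4 × 476 = 1904
  O–O: 2 × 142 = 284
  Σ(broken) = 2188 kJ
Bonds formed (products):
  O–H: 4 × 476 = 1904
  O=O: 1 × 492 = 492
  Σ(formed) = 2396 kJ
ΔH = Σ(broken) − Σ(formed) = 2188 − 2396 = −208 kJ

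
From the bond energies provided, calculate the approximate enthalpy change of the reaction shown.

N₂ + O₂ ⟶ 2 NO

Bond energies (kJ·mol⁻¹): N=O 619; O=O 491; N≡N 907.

Bonds broken (reactants):
  N≡N: 1 × 907 = 907
  O=O: 1 × 491 = 491
  Σ(broken) = 1398 kJ
Bonds formed (products):
  N=O: 2 × 619 = 1238
  Σ(formed) = 1238 kJ
ΔH = Σ(broken) − Σ(formed) = 1398 − 1238 = +160 kJ

ΔH ≈ +160 kJ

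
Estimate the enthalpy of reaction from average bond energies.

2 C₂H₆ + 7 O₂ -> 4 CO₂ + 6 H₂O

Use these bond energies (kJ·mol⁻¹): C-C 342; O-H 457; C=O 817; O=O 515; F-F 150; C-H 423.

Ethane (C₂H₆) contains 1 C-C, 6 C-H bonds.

Bonds broken (reactants):
  C-C: 2 × 342 = 684
  C-H: 12 × 423 = 5076
  O=O: 7 × 515 = 3605
  Σ(broken) = 9365 kJ
Bonds formed (products):
  C=O: 8 × 817 = 6536
  O-H: 12 × 457 = 5484
  Σ(formed) = 12020 kJ
ΔH = Σ(broken) − Σ(formed) = 9365 − 12020 = −2655 kJ

ΔH ≈ −2655 kJ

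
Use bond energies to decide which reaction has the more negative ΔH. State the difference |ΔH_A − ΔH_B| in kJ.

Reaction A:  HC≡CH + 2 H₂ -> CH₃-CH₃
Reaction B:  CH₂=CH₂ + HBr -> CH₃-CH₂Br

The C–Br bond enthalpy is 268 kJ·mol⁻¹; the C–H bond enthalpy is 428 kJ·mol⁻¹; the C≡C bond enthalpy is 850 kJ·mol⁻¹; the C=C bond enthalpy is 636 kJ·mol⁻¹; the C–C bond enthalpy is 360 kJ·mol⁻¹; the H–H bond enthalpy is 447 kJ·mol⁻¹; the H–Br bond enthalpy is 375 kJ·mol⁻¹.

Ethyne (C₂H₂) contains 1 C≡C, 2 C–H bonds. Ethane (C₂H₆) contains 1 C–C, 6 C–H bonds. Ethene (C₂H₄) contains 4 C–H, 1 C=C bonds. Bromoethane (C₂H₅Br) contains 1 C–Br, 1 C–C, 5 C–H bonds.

Reaction A:
  Bonds broken (reactants):
    C≡C: 1 × 850 = 850
    C–H: 2 × 428 = 856
    H–H: 2 × 447 = 894
    Σ(broken) = 2600 kJ
  Bonds formed (products):
    C–C: 1 × 360 = 360
    C–H: 6 × 428 = 2568
    Σ(formed) = 2928 kJ
  ΔH_A = 2600 − 2928 = −328 kJ
Reaction B:
  Bonds broken (reactants):
    C–H: 4 × 428 = 1712
    C=C: 1 × 636 = 636
    H–Br: 1 × 375 = 375
    Σ(broken) = 2723 kJ
  Bonds formed (products):
    C–Br: 1 × 268 = 268
    C–C: 1 × 360 = 360
    C–H: 5 × 428 = 2140
    Σ(formed) = 2768 kJ
  ΔH_B = 2723 − 2768 = −45 kJ
ΔH_A − ΔH_B = −283 kJ, so reaction A has the more negative ΔH; |ΔH_A − ΔH_B| = 283 kJ.

Reaction A, by 283 kJ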